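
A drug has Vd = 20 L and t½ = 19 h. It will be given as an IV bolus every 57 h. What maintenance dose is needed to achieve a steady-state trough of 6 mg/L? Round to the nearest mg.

τ/t½ = 57/19 ≈ 3, so f = (1/2)^(57/19) ≈ 0.125000.
Cmin,ss = (D/Vd)·f/(1−f), so D = Cmin,ss·Vd·(1−f)/f.
D = 6 × 20 × (1−f)/f ≈ 6 × 20 × 7.00000 ≈ 840.00 mg.

840 mg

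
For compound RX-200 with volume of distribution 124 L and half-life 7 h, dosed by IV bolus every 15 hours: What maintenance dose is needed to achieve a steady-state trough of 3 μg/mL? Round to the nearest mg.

τ/t½ = 15/7 ≈ 2.1429, so f = (1/2)^(15/7) ≈ 0.226431.
Cmin,ss = (D/Vd)·f/(1−f), so D = Cmin,ss·Vd·(1−f)/f.
D = 3 × 124 × (1−f)/f ≈ 3 × 124 × 3.41636 ≈ 1270.89 mg.

1271 mg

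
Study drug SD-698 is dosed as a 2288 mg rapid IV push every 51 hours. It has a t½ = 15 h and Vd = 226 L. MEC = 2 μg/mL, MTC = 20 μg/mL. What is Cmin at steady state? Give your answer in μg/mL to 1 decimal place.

τ/t½ = 51/15 ≈ 3.4, so fraction remaining f = (1/2)^(51/15) ≈ 0.0947.
Accumulation ratio R = 1/(1 − f) ≈ 1/0.9053 ≈ 1.1046.
Single-dose peak C₀ = D/Vd = 2288/226 ≈ 10.124 μg/mL.
Steady-state peak Cmax,ss = C₀·R ≈ 10.124 × 1.1046 ≈ 11.183 μg/mL.
One interval later, Cmin,ss = Cmax,ss·e^(−kτ) ≈ 11.183 × 0.0947 ≈ 1.059 μg/mL.
Trough 1.1 μg/mL vs MEC 2 μg/mL: subtherapeutic.

1.1 μg/mL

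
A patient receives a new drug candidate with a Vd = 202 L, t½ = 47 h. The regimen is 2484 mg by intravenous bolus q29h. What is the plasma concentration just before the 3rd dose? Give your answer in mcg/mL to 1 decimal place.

f = (1/2)^(τ/t½) = (1/2)^(29/47) ≈ 0.6520.
C₀ = D/Vd = 2484/202 ≈ 12.297 mcg/mL.
Before the 3rd dose, 2 doses have been given. Superposition: Cmin = C₀·(f + f²).
≈ 12.297 × (0.6520 + 0.4251) ≈ 12.297 × 1.0771 ≈ 13.245 mcg/mL.

13.2 mcg/mL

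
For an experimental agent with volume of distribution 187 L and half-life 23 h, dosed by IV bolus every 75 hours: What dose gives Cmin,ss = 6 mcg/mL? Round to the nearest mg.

τ/t½ = 75/23 ≈ 3.2609, so f = (1/2)^(75/23) ≈ 0.104323.
Cmin,ss = (D/Vd)·f/(1−f), so D = Cmin,ss·Vd·(1−f)/f.
D = 6 × 187 × (1−f)/f ≈ 6 × 187 × 8.58561 ≈ 9633.05 mg.

9633 mg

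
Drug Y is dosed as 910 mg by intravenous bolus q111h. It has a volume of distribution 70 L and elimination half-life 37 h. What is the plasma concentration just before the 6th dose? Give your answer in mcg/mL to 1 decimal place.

f = (1/2)^(τ/t½) = (1/2)^(111/37) ≈ 0.1250.
C₀ = D/Vd = 910/70 ≈ 13.000 mcg/mL.
Before the 6th dose, 5 doses have been given. Superposition: Cmin = C₀·(f + f² + … + f^5).
≈ 13.000 × (0.1250 + 0.0156 + 0.0020 + 0.0002 + 0.0000) ≈ 13.000 × 0.1428 ≈ 1.856 mcg/mL.

1.9 mcg/mL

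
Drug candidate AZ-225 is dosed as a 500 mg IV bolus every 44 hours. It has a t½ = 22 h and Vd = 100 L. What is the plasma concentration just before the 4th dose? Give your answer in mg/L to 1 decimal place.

f = (1/2)^(τ/t½) = (1/2)^(44/22) ≈ 0.2500.
C₀ = D/Vd = 500/100 ≈ 5.000 mg/L.
Before the 4th dose, 3 doses have been given. Superposition: Cmin = C₀·(f + f² + … + f^3).
≈ 5.000 × (0.2500 + 0.0625 + 0.0156) ≈ 5.000 × 0.3281 ≈ 1.641 mg/L.

1.6 mg/L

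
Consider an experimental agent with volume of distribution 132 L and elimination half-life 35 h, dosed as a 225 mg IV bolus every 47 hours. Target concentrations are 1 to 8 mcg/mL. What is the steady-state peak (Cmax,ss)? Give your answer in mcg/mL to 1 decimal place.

τ/t½ = 47/35 ≈ 1.3429, so fraction remaining f = (1/2)^(47/35) ≈ 0.3942.
At steady state, accumulation factor R = 1/(1 − e^(−kτ)) ≈ 1.6507.
Each bolus raises the concentration by D/Vd = 225/132 ≈ 1.705 mcg/mL.
Steady-state peak Cmax,ss = C₀·R ≈ 1.705 × 1.6507 ≈ 2.814 mcg/mL.
Peak 2.8 mcg/mL vs MTC 8 mcg/mL: below toxic threshold.

2.8 mcg/mL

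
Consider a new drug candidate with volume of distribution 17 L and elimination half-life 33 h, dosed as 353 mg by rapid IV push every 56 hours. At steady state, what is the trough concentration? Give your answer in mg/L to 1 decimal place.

9.3 mg/L

k = ln2/t½ = ln2/33 ≈ 0.021004 h⁻¹; fraction remaining f = e^(−kτ) = e^(−0.021004×56) ≈ 0.3084.
Accumulation ratio R = 1/(1 − f) ≈ 1/0.6916 ≈ 1.4459.
Each bolus raises the concentration by D/Vd = 353/17 ≈ 20.765 mg/L.
Cmax,ss = C₀/(1 − f) ≈ 20.765/0.6916 ≈ 30.025 mg/L.
One interval later, Cmin,ss = Cmax,ss·e^(−kτ) ≈ 30.025 × 0.3084 ≈ 9.260 mg/L.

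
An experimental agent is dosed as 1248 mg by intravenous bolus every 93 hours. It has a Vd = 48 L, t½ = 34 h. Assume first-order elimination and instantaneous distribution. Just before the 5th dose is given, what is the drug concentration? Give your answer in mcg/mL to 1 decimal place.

4.6 mcg/mL

f = (1/2)^(τ/t½) = (1/2)^(93/34) ≈ 0.1502.
C₀ = D/Vd = 1248/48 ≈ 26.000 mcg/mL.
Before the 5th dose, 4 doses have been given. Superposition: Cmin = C₀·(f + f² + … + f^4).
≈ 26.000 × (0.1502 + 0.0226 + 0.0034 + 0.0005) ≈ 26.000 × 0.1767 ≈ 4.594 mcg/mL.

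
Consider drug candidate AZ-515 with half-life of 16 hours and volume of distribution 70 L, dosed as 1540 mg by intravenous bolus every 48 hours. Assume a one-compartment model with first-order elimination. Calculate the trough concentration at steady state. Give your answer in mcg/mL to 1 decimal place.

3.1 mcg/mL

τ = 48 h = 3 half-lives, so f = (1/2)^3 = 0.125.
At steady state, R = 1/(1 − 0.125) = 8/7.
Single-dose peak C₀ = D/Vd = 1540/70 = 22 mcg/mL.
Steady-state peak Cmax,ss = C₀·R = 22 × 8/7 ≈ 25.143 mcg/mL.
Steady-state trough Cmin,ss = Cmax,ss·f ≈ 25.143 × 0.125 ≈ 3.143 mcg/mL.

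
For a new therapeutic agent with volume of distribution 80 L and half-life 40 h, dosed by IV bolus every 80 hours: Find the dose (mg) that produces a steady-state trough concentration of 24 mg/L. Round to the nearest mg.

5760 mg

τ/t½ = 80/40 ≈ 2, so f = (1/2)^(80/40) ≈ 0.250000.
Cmin,ss = (D/Vd)·f/(1−f), so D = Cmin,ss·Vd·(1−f)/f.
D = 24 × 80 × (1−f)/f ≈ 24 × 80 × 3.00000 ≈ 5760.00 mg.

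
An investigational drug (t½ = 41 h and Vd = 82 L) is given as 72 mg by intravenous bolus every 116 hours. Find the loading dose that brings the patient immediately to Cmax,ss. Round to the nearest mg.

f = (1/2)^(116/41) ≈ 0.140704; accumulation ratio R = 1/(1−f) ≈ 1.16374.
Loading dose to hit Cmax,ss on first dose: D_load = D_maint·R ≈ 72 × 1.16374 ≈ 83.79 mg.

84 mg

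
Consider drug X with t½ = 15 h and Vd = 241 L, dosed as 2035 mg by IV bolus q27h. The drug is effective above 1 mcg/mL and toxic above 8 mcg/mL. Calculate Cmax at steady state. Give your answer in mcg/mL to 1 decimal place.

11.8 mcg/mL

τ/t½ = 27/15 ≈ 1.8, so fraction remaining f = (1/2)^(27/15) ≈ 0.2872.
Accumulation ratio R = 1/(1 − f) ≈ 1/0.7128 ≈ 1.4029.
Each bolus raises the concentration by D/Vd = 2035/241 ≈ 8.444 mcg/mL.
Steady-state peak Cmax,ss = C₀·R ≈ 8.444 × 1.4029 ≈ 11.846 mcg/mL.
Peak 11.8 mcg/mL vs MTC 8 mcg/mL: exceeds toxic threshold.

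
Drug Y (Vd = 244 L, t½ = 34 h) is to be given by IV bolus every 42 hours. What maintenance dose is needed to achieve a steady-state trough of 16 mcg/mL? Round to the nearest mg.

τ/t½ = 42/34 ≈ 1.2353, so f = (1/2)^(42/34) ≈ 0.424756.
Cmin,ss = (D/Vd)·f/(1−f), so D = Cmin,ss·Vd·(1−f)/f.
D = 16 × 244 × (1−f)/f ≈ 16 × 244 × 1.35429 ≈ 5287.15 mg.

5287 mg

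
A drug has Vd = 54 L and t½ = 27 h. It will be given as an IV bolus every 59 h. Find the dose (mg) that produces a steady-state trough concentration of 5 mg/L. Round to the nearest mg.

958 mg

τ/t½ = 59/27 ≈ 2.1852, so f = (1/2)^(59/27) ≈ 0.219884.
Cmin,ss = (D/Vd)·f/(1−f), so D = Cmin,ss·Vd·(1−f)/f.
D = 5 × 54 × (1−f)/f ≈ 5 × 54 × 3.54785 ≈ 957.92 mg.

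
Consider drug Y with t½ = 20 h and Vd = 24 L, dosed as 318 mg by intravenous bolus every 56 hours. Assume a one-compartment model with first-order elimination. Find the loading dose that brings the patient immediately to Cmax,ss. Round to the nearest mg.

f = (1/2)^(56/20) ≈ 0.143587; accumulation ratio R = 1/(1−f) ≈ 1.16766.
Loading dose to hit Cmax,ss on first dose: D_load = D_maint·R ≈ 318 × 1.16766 ≈ 371.32 mg.

371 mg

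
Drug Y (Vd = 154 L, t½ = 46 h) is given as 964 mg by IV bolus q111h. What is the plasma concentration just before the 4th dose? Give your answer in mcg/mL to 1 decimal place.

f = (1/2)^(τ/t½) = (1/2)^(111/46) ≈ 0.1878.
C₀ = D/Vd = 964/154 ≈ 6.260 mcg/mL.
Before the 4th dose, 3 doses have been given. Superposition: Cmin = C₀·(f + f² + … + f^3).
≈ 6.260 × (0.1878 + 0.0353 + 0.0066) ≈ 6.260 × 0.2297 ≈ 1.438 mcg/mL.

1.4 mcg/mL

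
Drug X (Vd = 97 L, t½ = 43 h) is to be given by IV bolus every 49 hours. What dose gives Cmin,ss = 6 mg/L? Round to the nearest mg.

τ/t½ = 49/43 ≈ 1.1395, so f = (1/2)^(49/43) ≈ 0.453906.
Cmin,ss = (D/Vd)·f/(1−f), so D = Cmin,ss·Vd·(1−f)/f.
D = 6 × 97 × (1−f)/f ≈ 6 × 97 × 1.20310 ≈ 700.20 mg.

700 mg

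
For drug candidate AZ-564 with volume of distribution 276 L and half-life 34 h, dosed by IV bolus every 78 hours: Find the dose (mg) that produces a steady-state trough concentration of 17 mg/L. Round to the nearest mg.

18320 mg

τ/t½ = 78/34 ≈ 2.2941, so f = (1/2)^(78/34) ≈ 0.203893.
Cmin,ss = (D/Vd)·f/(1−f), so D = Cmin,ss·Vd·(1−f)/f.
D = 17 × 276 × (1−f)/f ≈ 17 × 276 × 3.90453 ≈ 18320.05 mg.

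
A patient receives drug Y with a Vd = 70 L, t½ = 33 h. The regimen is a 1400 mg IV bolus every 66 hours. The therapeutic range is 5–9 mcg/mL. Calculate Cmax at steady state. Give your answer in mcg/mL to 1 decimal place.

26.7 mcg/mL

τ = 66 h = 2 half-lives, so f = (1/2)^2 = 0.25.
At steady state, R = 1/(1 − 0.25) = 4/3.
Single-dose peak C₀ = D/Vd = 1400/70 = 20 mcg/mL.
Steady-state peak Cmax,ss = C₀·R = 20 × 4/3 ≈ 26.667 mcg/mL.
Peak 26.7 mcg/mL vs MTC 9 mcg/mL: exceeds toxic threshold.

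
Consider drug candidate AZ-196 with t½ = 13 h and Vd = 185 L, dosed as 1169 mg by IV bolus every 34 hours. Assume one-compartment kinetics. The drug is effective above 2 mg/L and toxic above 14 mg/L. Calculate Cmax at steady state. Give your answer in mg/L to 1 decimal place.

7.6 mg/L

k = ln2/t½ = ln2/13 ≈ 0.053319 h⁻¹; fraction remaining f = e^(−kτ) = e^(−0.053319×34) ≈ 0.1632.
Accumulation ratio R = 1/(1 − f) ≈ 1/0.8368 ≈ 1.1950.
Single-dose peak C₀ = D/Vd = 1169/185 ≈ 6.319 mg/L.
Steady-state peak Cmax,ss = C₀·R ≈ 6.319 × 1.1950 ≈ 7.551 mg/L.
Peak 7.6 mg/L vs MTC 14 mg/L: below toxic threshold.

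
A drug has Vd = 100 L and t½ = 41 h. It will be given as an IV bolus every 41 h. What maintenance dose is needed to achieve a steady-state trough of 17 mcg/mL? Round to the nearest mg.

τ/t½ = 41/41 ≈ 1, so f = (1/2)^(41/41) ≈ 0.500000.
Cmin,ss = (D/Vd)·f/(1−f), so D = Cmin,ss·Vd·(1−f)/f.
D = 17 × 100 × (1−f)/f ≈ 17 × 100 × 1.00000 ≈ 1700.00 mg.

1700 mg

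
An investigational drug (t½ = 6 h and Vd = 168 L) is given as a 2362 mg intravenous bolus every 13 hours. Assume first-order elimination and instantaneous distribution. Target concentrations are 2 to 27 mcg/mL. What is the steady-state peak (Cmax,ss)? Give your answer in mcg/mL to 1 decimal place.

k = ln2/t½ = ln2/6 ≈ 0.115525 h⁻¹; fraction remaining f = e^(−kτ) = e^(−0.115525×13) ≈ 0.2227.
At steady state, accumulation factor R = 1/(1 − e^(−kτ)) ≈ 1.2865.
Single-dose peak C₀ = D/Vd = 2362/168 ≈ 14.060 mcg/mL.
Steady-state peak Cmax,ss = C₀·R ≈ 14.060 × 1.2865 ≈ 18.088 mcg/mL.
Peak 18.1 mcg/mL vs MTC 27 mcg/mL: below toxic threshold.

18.1 mcg/mL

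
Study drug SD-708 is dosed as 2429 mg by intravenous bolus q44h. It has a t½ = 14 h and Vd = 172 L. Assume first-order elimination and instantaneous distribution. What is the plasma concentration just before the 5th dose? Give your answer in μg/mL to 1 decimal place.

f = (1/2)^(τ/t½) = (1/2)^(44/14) ≈ 0.1132.
C₀ = D/Vd = 2429/172 ≈ 14.122 μg/mL.
Before the 5th dose, 4 doses have been given. Superposition: Cmin = C₀·(f + f² + … + f^4).
≈ 14.122 × (0.1132 + 0.0128 + 0.0015 + 0.0002) ≈ 14.122 × 0.1277 ≈ 1.803 μg/mL.

1.8 μg/mL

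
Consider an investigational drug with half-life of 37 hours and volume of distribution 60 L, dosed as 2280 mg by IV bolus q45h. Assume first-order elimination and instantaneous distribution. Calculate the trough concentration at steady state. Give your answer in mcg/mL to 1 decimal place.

τ/t½ = 45/37 ≈ 1.2162, so fraction remaining f = (1/2)^(45/37) ≈ 0.4304.
At steady state, accumulation factor R = 1/(1 − e^(−kτ)) ≈ 1.7556.
Each bolus raises the concentration by D/Vd = 2280/60 ≈ 38.000 mcg/mL.
Steady-state peak Cmax,ss = C₀·R ≈ 38.000 × 1.7556 ≈ 66.713 mcg/mL.
Steady-state trough Cmin,ss = Cmax,ss·f ≈ 66.713 × 0.4304 ≈ 28.713 mcg/mL.

28.7 mcg/mL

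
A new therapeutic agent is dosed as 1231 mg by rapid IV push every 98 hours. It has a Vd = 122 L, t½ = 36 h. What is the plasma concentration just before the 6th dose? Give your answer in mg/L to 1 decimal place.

f = (1/2)^(τ/t½) = (1/2)^(98/36) ≈ 0.1515.
C₀ = D/Vd = 1231/122 ≈ 10.090 mg/L.
Before the 6th dose, 5 doses have been given. Superposition: Cmin = C₀·(f + f² + … + f^5).
≈ 10.090 × (0.1515 + 0.0230 + 0.0035 + 0.0005 + 0.0001) ≈ 10.090 × 0.1786 ≈ 1.802 mg/L.

1.8 mg/L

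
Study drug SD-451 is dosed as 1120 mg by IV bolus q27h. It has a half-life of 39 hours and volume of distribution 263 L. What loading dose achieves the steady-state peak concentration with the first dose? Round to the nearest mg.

f = (1/2)^(27/39) ≈ 0.618863; accumulation ratio R = 1/(1−f) ≈ 2.62373.
Loading dose to hit Cmax,ss on first dose: D_load = D_maint·R ≈ 1120 × 2.62373 ≈ 2938.58 mg.

2939 mg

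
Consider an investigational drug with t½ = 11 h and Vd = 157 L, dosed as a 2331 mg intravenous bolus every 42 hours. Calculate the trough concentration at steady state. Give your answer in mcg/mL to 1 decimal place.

1.1 mcg/mL

Over one 42-h interval, 42/11 ≈ 3.8182 half-lives elapse, leaving f ≈ 0.0709 of each dose.
At steady state, accumulation factor R = 1/(1 − e^(−kτ)) ≈ 1.0763.
Single-dose peak C₀ = D/Vd = 2331/157 ≈ 14.847 mcg/mL.
Steady-state peak Cmax,ss = C₀·R ≈ 14.847 × 1.0763 ≈ 15.980 mcg/mL.
Steady-state trough Cmin,ss = Cmax,ss·f ≈ 15.980 × 0.0709 ≈ 1.133 mcg/mL.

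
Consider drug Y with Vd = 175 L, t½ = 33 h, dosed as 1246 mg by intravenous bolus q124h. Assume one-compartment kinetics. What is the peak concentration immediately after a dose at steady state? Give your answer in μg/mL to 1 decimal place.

7.7 μg/mL

τ/t½ = 124/33 ≈ 3.7576, so fraction remaining f = (1/2)^(124/33) ≈ 0.0739.
Accumulation ratio R = 1/(1 − f) ≈ 1/0.9261 ≈ 1.0798.
Each bolus raises the concentration by D/Vd = 1246/175 ≈ 7.120 μg/mL.
Steady-state peak Cmax,ss = C₀·R ≈ 7.120 × 1.0798 ≈ 7.688 μg/mL.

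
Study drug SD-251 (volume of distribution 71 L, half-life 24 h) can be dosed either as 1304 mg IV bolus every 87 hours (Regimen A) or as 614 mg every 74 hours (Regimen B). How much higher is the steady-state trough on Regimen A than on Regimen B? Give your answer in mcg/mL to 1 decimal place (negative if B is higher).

Regimen A: f = (1/2)^(87/24) ≈ 0.0811; Cmin,ss = (1304/71)·f/(1−f) ≈ 1.621 mcg/mL.
Regimen B: f = (1/2)^(74/24) ≈ 0.1180; Cmin,ss = (614/71)·f/(1−f) ≈ 1.157 mcg/mL.
Difference ≈ 1.621 − 1.157 ≈ 0.464 mcg/mL.

0.5 mcg/mL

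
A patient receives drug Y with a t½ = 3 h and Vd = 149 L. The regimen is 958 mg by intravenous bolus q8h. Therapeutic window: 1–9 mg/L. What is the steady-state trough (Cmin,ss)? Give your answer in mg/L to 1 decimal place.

Over one 8-h interval, 8/3 ≈ 2.6667 half-lives elapse, leaving f ≈ 0.1575 of each dose.
At steady state, accumulation factor R = 1/(1 − e^(−kτ)) ≈ 1.1869.
Single-dose peak C₀ = D/Vd = 958/149 ≈ 6.430 mg/L.
Steady-state peak Cmax,ss = C₀·R ≈ 6.430 × 1.1869 ≈ 7.632 mg/L.
Steady-state trough Cmin,ss = Cmax,ss·f ≈ 7.632 × 0.1575 ≈ 1.202 mg/L.
Trough 1.2 mg/L vs MEC 1 mg/L: adequate.

1.2 mg/L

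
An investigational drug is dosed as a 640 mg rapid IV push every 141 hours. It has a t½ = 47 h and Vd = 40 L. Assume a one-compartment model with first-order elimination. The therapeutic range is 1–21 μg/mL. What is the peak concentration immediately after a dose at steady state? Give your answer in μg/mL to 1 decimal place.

The dosing interval is 3 half-lives, so f = 2^(−3) = 0.125.
Accumulation ratio R = 1/(1 − f) = 1/0.875 = 8/7.
Single-dose peak C₀ = D/Vd = 640/40 = 16 μg/mL.
Steady-state peak Cmax,ss = C₀·R = 16 × 8/7 ≈ 18.286 μg/mL.
Peak 18.3 μg/mL vs MTC 21 μg/mL: below toxic threshold.

18.3 μg/mL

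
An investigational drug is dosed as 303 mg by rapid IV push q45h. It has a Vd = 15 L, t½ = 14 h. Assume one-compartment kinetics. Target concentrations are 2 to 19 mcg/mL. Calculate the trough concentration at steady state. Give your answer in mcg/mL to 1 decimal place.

2.4 mcg/mL

τ/t½ = 45/14 ≈ 3.2143, so fraction remaining f = (1/2)^(45/14) ≈ 0.1077.
At steady state, accumulation factor R = 1/(1 − e^(−kτ)) ≈ 1.1207.
Single-dose peak C₀ = D/Vd = 303/15 ≈ 20.200 mcg/mL.
Cmax,ss = C₀/(1 − f) ≈ 20.200/0.8923 ≈ 22.638 mcg/mL.
One interval later, Cmin,ss = Cmax,ss·e^(−kτ) ≈ 22.638 × 0.1077 ≈ 2.438 mcg/mL.
Trough 2.4 mcg/mL vs MEC 2 mcg/mL: adequate.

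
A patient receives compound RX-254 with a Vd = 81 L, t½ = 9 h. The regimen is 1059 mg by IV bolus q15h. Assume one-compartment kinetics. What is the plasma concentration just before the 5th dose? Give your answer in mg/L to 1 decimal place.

f = (1/2)^(τ/t½) = (1/2)^(15/9) ≈ 0.3150.
C₀ = D/Vd = 1059/81 ≈ 13.074 mg/L.
Before the 5th dose, 4 doses have been given. Superposition: Cmin = C₀·(f + f² + … + f^4).
≈ 13.074 × (0.3150 + 0.0992 + 0.0313 + 0.0098) ≈ 13.074 × 0.4553 ≈ 5.953 mg/L.

6.0 mg/L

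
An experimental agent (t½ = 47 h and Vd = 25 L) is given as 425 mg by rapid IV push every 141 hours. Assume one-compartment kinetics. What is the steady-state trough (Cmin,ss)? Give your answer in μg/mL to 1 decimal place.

2.4 μg/mL

τ = 141 h = 3 half-lives, so f = (1/2)^3 = 0.125.
Accumulation ratio R = 1/(1 − f) = 1/0.875 = 8/7.
Single-dose peak C₀ = D/Vd = 425/25 = 17 μg/mL.
Steady-state peak Cmax,ss = C₀·R = 17 × 8/7 ≈ 19.429 μg/mL.
Steady-state trough Cmin,ss = Cmax,ss·f ≈ 19.429 × 0.125 ≈ 2.429 μg/mL.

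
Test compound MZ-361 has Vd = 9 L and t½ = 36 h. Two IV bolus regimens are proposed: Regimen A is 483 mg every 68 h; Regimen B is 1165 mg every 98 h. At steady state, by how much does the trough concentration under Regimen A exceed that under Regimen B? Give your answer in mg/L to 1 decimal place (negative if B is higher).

-3.3 mg/L

Regimen A: f = (1/2)^(68/36) ≈ 0.2700; Cmin,ss = (483/9)·f/(1−f) ≈ 19.849 mg/L.
Regimen B: f = (1/2)^(98/36) ≈ 0.1515; Cmin,ss = (1165/9)·f/(1−f) ≈ 23.112 mg/L.
Difference ≈ 19.849 − 23.112 ≈ -3.263 mg/L.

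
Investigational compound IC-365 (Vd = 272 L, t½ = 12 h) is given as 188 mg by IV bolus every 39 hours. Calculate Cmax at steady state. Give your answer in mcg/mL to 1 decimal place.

τ/t½ = 39/12 ≈ 3.25, so fraction remaining f = (1/2)^(39/12) ≈ 0.1051.
Accumulation ratio R = 1/(1 − f) ≈ 1/0.8949 ≈ 1.1174.
Single-dose peak C₀ = D/Vd = 188/272 ≈ 0.691 mcg/mL.
Steady-state peak Cmax,ss = C₀·R ≈ 0.691 × 1.1174 ≈ 0.772 mcg/mL.

0.8 mcg/mL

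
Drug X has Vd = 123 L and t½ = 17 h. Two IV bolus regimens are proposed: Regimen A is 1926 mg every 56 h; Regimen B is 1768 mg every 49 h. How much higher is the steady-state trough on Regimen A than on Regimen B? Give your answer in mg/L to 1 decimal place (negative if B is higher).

Regimen A: f = (1/2)^(56/17) ≈ 0.1019; Cmin,ss = (1926/123)·f/(1−f) ≈ 1.777 mg/L.
Regimen B: f = (1/2)^(49/17) ≈ 0.1356; Cmin,ss = (1768/123)·f/(1−f) ≈ 2.255 mg/L.
Difference ≈ 1.777 − 2.255 ≈ -0.478 mg/L.

-0.5 mg/L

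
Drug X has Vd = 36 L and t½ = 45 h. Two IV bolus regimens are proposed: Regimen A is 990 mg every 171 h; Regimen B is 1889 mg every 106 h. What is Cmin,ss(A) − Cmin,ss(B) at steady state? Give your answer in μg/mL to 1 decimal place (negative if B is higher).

-10.6 μg/mL

Regimen A: f = (1/2)^(171/45) ≈ 0.0718; Cmin,ss = (990/36)·f/(1−f) ≈ 2.127 μg/mL.
Regimen B: f = (1/2)^(106/45) ≈ 0.1954; Cmin,ss = (1889/36)·f/(1−f) ≈ 12.743 μg/mL.
Difference ≈ 2.127 − 12.743 ≈ -10.616 μg/mL.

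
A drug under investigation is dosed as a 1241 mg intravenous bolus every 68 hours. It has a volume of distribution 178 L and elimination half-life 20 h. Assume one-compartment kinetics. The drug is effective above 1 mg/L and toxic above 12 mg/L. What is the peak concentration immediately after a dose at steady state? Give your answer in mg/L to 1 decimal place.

7.7 mg/L

τ/t½ = 68/20 ≈ 3.4, so fraction remaining f = (1/2)^(68/20) ≈ 0.0947.
At steady state, accumulation factor R = 1/(1 − e^(−kτ)) ≈ 1.1046.
Each bolus raises the concentration by D/Vd = 1241/178 ≈ 6.972 mg/L.
Steady-state peak Cmax,ss = C₀·R ≈ 6.972 × 1.1046 ≈ 7.701 mg/L.
Peak 7.7 mg/L vs MTC 12 mg/L: below toxic threshold.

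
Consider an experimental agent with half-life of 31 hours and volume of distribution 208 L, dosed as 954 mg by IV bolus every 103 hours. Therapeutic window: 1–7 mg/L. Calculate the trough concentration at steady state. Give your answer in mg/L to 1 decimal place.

τ/t½ = 103/31 ≈ 3.3226, so fraction remaining f = (1/2)^(103/31) ≈ 0.1000.
Each bolus raises the concentration by D/Vd = 954/208 ≈ 4.587 mg/L.
Steady-state trough Cmin,ss = C₀·f/(1−f) ≈ 4.587 × 0.1000/0.9000 ≈ 0.510 mg/L.
Trough 0.5 mg/L vs MEC 1 mg/L: subtherapeutic.

0.5 mg/L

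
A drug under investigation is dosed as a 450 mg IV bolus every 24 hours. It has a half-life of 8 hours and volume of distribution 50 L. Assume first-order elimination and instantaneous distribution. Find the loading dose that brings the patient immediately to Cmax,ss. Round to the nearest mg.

514 mg

f = (1/2)^(24/8) ≈ 0.125000; accumulation ratio R = 1/(1−f) ≈ 1.14286.
Loading dose to hit Cmax,ss on first dose: D_load = D_maint·R ≈ 450 × 1.14286 ≈ 514.29 mg.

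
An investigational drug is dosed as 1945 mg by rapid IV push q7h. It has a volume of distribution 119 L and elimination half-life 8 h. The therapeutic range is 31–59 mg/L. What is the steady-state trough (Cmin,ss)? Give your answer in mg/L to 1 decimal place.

19.6 mg/L

τ/t½ = 7/8 ≈ 0.875, so fraction remaining f = (1/2)^(7/8) ≈ 0.5453.
Accumulation ratio R = 1/(1 − f) ≈ 1/0.4547 ≈ 2.1993.
Single-dose peak C₀ = D/Vd = 1945/119 ≈ 16.345 mg/L.
Steady-state peak Cmax,ss = C₀·R ≈ 16.345 × 2.1993 ≈ 35.948 mg/L.
One interval later, Cmin,ss = Cmax,ss·e^(−kτ) ≈ 35.948 × 0.5453 ≈ 19.602 mg/L.
Trough 19.6 mg/L vs MEC 31 mg/L: subtherapeutic.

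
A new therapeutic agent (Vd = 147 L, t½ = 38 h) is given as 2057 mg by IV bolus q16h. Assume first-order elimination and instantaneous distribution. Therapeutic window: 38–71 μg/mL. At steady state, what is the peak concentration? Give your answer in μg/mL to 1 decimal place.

55.3 μg/mL

Over one 16-h interval, 16/38 ≈ 0.42105 half-lives elapse, leaving f ≈ 0.7469 of each dose.
At steady state, accumulation factor R = 1/(1 − e^(−kτ)) ≈ 3.9510.
Single-dose peak C₀ = D/Vd = 2057/147 ≈ 13.993 μg/mL.
Steady-state peak Cmax,ss = C₀·R ≈ 13.993 × 3.9510 ≈ 55.286 μg/mL.
Peak 55.3 μg/mL vs MTC 71 μg/mL: below toxic threshold.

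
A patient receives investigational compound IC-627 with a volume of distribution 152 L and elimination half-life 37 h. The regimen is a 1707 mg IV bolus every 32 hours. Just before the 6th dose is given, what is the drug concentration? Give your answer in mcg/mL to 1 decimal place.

f = (1/2)^(τ/t½) = (1/2)^(32/37) ≈ 0.5491.
C₀ = D/Vd = 1707/152 ≈ 11.230 mcg/mL.
Before the 6th dose, 5 doses have been given. Superposition: Cmin = C₀·(f + f² + … + f^5).
≈ 11.230 × (0.5491 + 0.3015 + 0.1656 + 0.0909 + 0.0499) ≈ 11.230 × 1.1570 ≈ 12.993 mcg/mL.

13.0 mcg/mL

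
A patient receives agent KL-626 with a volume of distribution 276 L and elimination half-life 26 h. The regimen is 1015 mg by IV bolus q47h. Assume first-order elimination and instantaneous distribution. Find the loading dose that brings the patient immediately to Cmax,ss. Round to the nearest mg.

f = (1/2)^(47/26) ≈ 0.285647; accumulation ratio R = 1/(1−f) ≈ 1.39987.
Loading dose to hit Cmax,ss on first dose: D_load = D_maint·R ≈ 1015 × 1.39987 ≈ 1420.87 mg.

1421 mg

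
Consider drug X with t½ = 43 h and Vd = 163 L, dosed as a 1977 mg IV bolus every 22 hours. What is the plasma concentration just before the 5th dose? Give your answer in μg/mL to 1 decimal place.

21.6 μg/mL

f = (1/2)^(τ/t½) = (1/2)^(22/43) ≈ 0.7014.
C₀ = D/Vd = 1977/163 ≈ 12.129 μg/mL.
Before the 5th dose, 4 doses have been given. Superposition: Cmin = C₀·(f + f² + … + f^4).
≈ 12.129 × (0.7014 + 0.4920 + 0.3451 + 0.2420) ≈ 12.129 × 1.7805 ≈ 21.596 μg/mL.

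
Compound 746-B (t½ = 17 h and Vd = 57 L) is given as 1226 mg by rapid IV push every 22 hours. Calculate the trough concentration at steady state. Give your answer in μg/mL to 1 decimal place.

k = ln2/t½ = ln2/17 ≈ 0.040773 h⁻¹; fraction remaining f = e^(−kτ) = e^(−0.040773×22) ≈ 0.4078.
At steady state, accumulation factor R = 1/(1 − e^(−kτ)) ≈ 1.6886.
Each bolus raises the concentration by D/Vd = 1226/57 ≈ 21.509 μg/mL.
Steady-state peak Cmax,ss = C₀·R ≈ 21.509 × 1.6886 ≈ 36.320 μg/mL.
Steady-state trough Cmin,ss = Cmax,ss·f ≈ 36.320 × 0.4078 ≈ 14.811 μg/mL.

14.8 μg/mL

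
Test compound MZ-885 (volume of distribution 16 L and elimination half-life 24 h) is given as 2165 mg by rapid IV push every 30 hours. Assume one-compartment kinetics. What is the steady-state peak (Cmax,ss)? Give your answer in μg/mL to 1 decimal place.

τ/t½ = 30/24 ≈ 1.25, so fraction remaining f = (1/2)^(30/24) ≈ 0.4204.
Accumulation ratio R = 1/(1 − f) ≈ 1/0.5796 ≈ 1.7253.
Each bolus raises the concentration by D/Vd = 2165/16 ≈ 135.312 μg/mL.
Cmax,ss = C₀/(1 − f) ≈ 135.312/0.5796 ≈ 233.458 μg/mL.

233.5 μg/mL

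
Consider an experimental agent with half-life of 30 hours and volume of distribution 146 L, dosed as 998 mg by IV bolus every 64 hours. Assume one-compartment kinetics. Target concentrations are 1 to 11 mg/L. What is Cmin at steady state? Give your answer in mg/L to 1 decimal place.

Over one 64-h interval, 64/30 ≈ 2.1333 half-lives elapse, leaving f ≈ 0.2279 of each dose.
Accumulation ratio R = 1/(1 − f) ≈ 1/0.7721 ≈ 1.2952.
Each bolus raises the concentration by D/Vd = 998/146 ≈ 6.836 mg/L.
Cmax,ss = C₀/(1 − f) ≈ 6.836/0.7721 ≈ 8.854 mg/L.
Steady-state trough Cmin,ss = Cmax,ss·f ≈ 8.854 × 0.2279 ≈ 2.018 mg/L.
Trough 2.0 mg/L vs MEC 1 mg/L: adequate.

2.0 mg/L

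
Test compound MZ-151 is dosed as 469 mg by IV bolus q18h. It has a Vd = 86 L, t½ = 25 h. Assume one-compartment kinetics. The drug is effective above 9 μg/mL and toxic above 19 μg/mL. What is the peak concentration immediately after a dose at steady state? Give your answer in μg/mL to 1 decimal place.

k = ln2/t½ = ln2/25 ≈ 0.027726 h⁻¹; fraction remaining f = e^(−kτ) = e^(−0.027726×18) ≈ 0.6071.
At steady state, accumulation factor R = 1/(1 − e^(−kτ)) ≈ 2.5452.
Each bolus raises the concentration by D/Vd = 469/86 ≈ 5.453 μg/mL.
Steady-state peak Cmax,ss = C₀·R ≈ 5.453 × 2.5452 ≈ 13.879 μg/mL.
Peak 13.9 μg/mL vs MTC 19 μg/mL: below toxic threshold.

13.9 μg/mL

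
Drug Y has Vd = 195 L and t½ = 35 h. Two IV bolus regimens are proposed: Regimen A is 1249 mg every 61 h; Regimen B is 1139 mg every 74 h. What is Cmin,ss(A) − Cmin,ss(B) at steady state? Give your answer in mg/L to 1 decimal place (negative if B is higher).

1.0 mg/L

Regimen A: f = (1/2)^(61/35) ≈ 0.2988; Cmin,ss = (1249/195)·f/(1−f) ≈ 2.729 mg/L.
Regimen B: f = (1/2)^(74/35) ≈ 0.2310; Cmin,ss = (1139/195)·f/(1−f) ≈ 1.755 mg/L.
Difference ≈ 2.729 − 1.755 ≈ 0.974 mg/L.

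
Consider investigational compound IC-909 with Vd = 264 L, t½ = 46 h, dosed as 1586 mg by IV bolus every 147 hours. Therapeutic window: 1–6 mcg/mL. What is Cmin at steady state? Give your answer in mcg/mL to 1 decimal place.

0.7 mcg/mL

τ/t½ = 147/46 ≈ 3.1957, so fraction remaining f = (1/2)^(147/46) ≈ 0.1091.
Accumulation ratio R = 1/(1 − f) ≈ 1/0.8909 ≈ 1.1225.
Single-dose peak C₀ = D/Vd = 1586/264 ≈ 6.008 mcg/mL.
Steady-state peak Cmax,ss = C₀·R ≈ 6.008 × 1.1225 ≈ 6.744 mcg/mL.
One interval later, Cmin,ss = Cmax,ss·e^(−kτ) ≈ 6.744 × 0.1091 ≈ 0.736 mcg/mL.
Trough 0.7 mcg/mL vs MEC 1 mcg/mL: subtherapeutic.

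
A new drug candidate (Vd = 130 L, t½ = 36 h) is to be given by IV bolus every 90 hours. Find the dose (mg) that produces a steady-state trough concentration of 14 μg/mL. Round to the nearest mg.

8475 mg

τ/t½ = 90/36 ≈ 2.5, so f = (1/2)^(90/36) ≈ 0.176777.
Cmin,ss = (D/Vd)·f/(1−f), so D = Cmin,ss·Vd·(1−f)/f.
D = 14 × 130 × (1−f)/f ≈ 14 × 130 × 4.65684 ≈ 8475.45 mg.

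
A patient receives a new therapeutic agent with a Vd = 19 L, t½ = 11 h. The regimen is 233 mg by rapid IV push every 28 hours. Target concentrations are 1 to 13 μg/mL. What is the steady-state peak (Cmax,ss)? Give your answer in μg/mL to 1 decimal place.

14.8 μg/mL

k = ln2/t½ = ln2/11 ≈ 0.063013 h⁻¹; fraction remaining f = e^(−kτ) = e^(−0.063013×28) ≈ 0.1713.
Accumulation ratio R = 1/(1 − f) ≈ 1/0.8287 ≈ 1.2067.
Each bolus raises the concentration by D/Vd = 233/19 ≈ 12.263 μg/mL.
Steady-state peak Cmax,ss = C₀·R ≈ 12.263 × 1.2067 ≈ 14.798 μg/mL.
Peak 14.8 μg/mL vs MTC 13 μg/mL: exceeds toxic threshold.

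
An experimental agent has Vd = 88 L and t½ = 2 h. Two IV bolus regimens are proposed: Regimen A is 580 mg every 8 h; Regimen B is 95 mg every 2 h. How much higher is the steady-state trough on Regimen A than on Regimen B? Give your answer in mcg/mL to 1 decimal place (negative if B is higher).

Regimen A: f = (1/2)^(8/2) ≈ 0.0625; Cmin,ss = (580/88)·f/(1−f) ≈ 0.439 mcg/mL.
Regimen B: f = (1/2)^(2/2) ≈ 0.5000; Cmin,ss = (95/88)·f/(1−f) ≈ 1.080 mcg/mL.
Difference ≈ 0.439 − 1.080 ≈ -0.641 mcg/mL.

-0.6 mcg/mL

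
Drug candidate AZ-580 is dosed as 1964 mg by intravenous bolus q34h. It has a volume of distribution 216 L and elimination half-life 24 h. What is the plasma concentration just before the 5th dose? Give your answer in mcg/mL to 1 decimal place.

5.3 mcg/mL

f = (1/2)^(τ/t½) = (1/2)^(34/24) ≈ 0.3746.
C₀ = D/Vd = 1964/216 ≈ 9.093 mcg/mL.
Before the 5th dose, 4 doses have been given. Superposition: Cmin = C₀·(f + f² + … + f^4).
≈ 9.093 × (0.3746 + 0.1403 + 0.0526 + 0.0197) ≈ 9.093 × 0.5872 ≈ 5.339 mcg/mL.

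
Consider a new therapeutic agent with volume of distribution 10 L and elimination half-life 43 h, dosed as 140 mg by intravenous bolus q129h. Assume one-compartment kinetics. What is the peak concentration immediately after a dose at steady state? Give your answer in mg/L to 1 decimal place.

τ = 129 h = 3 half-lives, so f = (1/2)^3 = 0.125.
At steady state, R = 1/(1 − 0.125) = 8/7.
Single-dose peak C₀ = D/Vd = 140/10 = 14 mg/L.
Steady-state peak Cmax,ss = C₀·R = 14 × 8/7 ≈ 16.000 mg/L.

16.0 mg/L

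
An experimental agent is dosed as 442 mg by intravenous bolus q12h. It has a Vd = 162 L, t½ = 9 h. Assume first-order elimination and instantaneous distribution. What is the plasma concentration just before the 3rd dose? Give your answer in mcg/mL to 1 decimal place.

1.5 mcg/mL

f = (1/2)^(τ/t½) = (1/2)^(12/9) ≈ 0.3969.
C₀ = D/Vd = 442/162 ≈ 2.728 mcg/mL.
Before the 3rd dose, 2 doses have been given. Superposition: Cmin = C₀·(f + f²).
≈ 2.728 × (0.3969 + 0.1575) ≈ 2.728 × 0.5544 ≈ 1.512 mcg/mL.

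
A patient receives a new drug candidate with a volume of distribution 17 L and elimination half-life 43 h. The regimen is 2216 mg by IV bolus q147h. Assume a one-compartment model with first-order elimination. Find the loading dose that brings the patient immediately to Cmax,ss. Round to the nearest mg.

2445 mg

f = (1/2)^(147/43) ≈ 0.093518; accumulation ratio R = 1/(1−f) ≈ 1.10317.
Loading dose to hit Cmax,ss on first dose: D_load = D_maint·R ≈ 2216 × 1.10317 ≈ 2444.62 mg.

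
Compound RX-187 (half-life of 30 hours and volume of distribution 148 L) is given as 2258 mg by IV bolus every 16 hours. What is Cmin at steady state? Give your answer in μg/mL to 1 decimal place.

34.1 μg/mL

Over one 16-h interval, 16/30 ≈ 0.53333 half-lives elapse, leaving f ≈ 0.6910 of each dose.
Accumulation ratio R = 1/(1 − f) ≈ 1/0.3090 ≈ 3.2362.
Single-dose peak C₀ = D/Vd = 2258/148 ≈ 15.257 μg/mL.
Steady-state peak Cmax,ss = C₀·R ≈ 15.257 × 3.2362 ≈ 49.375 μg/mL.
One interval later, Cmin,ss = Cmax,ss·e^(−kτ) ≈ 49.375 × 0.6910 ≈ 34.118 μg/mL.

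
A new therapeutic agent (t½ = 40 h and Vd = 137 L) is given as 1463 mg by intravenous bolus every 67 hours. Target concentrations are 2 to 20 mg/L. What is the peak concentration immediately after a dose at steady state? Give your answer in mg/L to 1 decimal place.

15.5 mg/L

τ/t½ = 67/40 ≈ 1.675, so fraction remaining f = (1/2)^(67/40) ≈ 0.3132.
Accumulation ratio R = 1/(1 − f) ≈ 1/0.6868 ≈ 1.4560.
Each bolus raises the concentration by D/Vd = 1463/137 ≈ 10.679 mg/L.
Steady-state peak Cmax,ss = C₀·R ≈ 10.679 × 1.4560 ≈ 15.549 mg/L.
Peak 15.5 mg/L vs MTC 20 mg/L: below toxic threshold.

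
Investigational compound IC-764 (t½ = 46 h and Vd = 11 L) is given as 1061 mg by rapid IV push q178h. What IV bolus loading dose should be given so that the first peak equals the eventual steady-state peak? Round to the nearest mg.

1139 mg

f = (1/2)^(178/46) ≈ 0.068414; accumulation ratio R = 1/(1−f) ≈ 1.07344.
Loading dose to hit Cmax,ss on first dose: D_load = D_maint·R ≈ 1061 × 1.07344 ≈ 1138.92 mg.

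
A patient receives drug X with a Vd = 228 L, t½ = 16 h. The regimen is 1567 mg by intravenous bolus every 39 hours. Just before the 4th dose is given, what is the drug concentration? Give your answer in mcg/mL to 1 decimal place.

1.5 mcg/mL

f = (1/2)^(τ/t½) = (1/2)^(39/16) ≈ 0.1846.
C₀ = D/Vd = 1567/228 ≈ 6.873 mcg/mL.
Before the 4th dose, 3 doses have been given. Superposition: Cmin = C₀·(f + f² + … + f^3).
≈ 6.873 × (0.1846 + 0.0341 + 0.0063) ≈ 6.873 × 0.2250 ≈ 1.546 mcg/mL.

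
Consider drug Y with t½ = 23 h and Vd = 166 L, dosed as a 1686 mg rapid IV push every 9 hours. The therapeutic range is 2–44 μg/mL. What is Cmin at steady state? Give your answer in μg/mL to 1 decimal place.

τ/t½ = 9/23 ≈ 0.3913, so fraction remaining f = (1/2)^(9/23) ≈ 0.7624.
Single-dose peak C₀ = D/Vd = 1686/166 ≈ 10.157 μg/mL.
Steady-state trough Cmin,ss = C₀·f/(1−f) ≈ 10.157 × 0.7624/0.2376 ≈ 32.591 μg/mL.
Trough 32.6 μg/mL vs MEC 2 μg/mL: adequate.

32.6 μg/mL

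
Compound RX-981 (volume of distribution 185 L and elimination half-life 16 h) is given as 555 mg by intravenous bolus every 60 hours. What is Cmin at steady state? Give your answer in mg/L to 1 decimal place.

k = ln2/t½ = ln2/16 ≈ 0.043322 h⁻¹; fraction remaining f = e^(−kτ) = e^(−0.043322×60) ≈ 0.0743.
At steady state, accumulation factor R = 1/(1 − e^(−kτ)) ≈ 1.0803.
Each bolus raises the concentration by D/Vd = 555/185 ≈ 3.000 mg/L.
Cmax,ss = C₀/(1 − f) ≈ 3.000/0.9257 ≈ 3.241 mg/L.
Steady-state trough Cmin,ss = Cmax,ss·f ≈ 3.241 × 0.0743 ≈ 0.241 mg/L.

0.2 mg/L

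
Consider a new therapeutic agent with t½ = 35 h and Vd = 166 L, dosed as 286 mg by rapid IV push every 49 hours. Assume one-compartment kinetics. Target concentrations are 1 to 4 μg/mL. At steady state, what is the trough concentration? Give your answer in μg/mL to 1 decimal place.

1.1 μg/mL

k = ln2/t½ = ln2/35 ≈ 0.019804 h⁻¹; fraction remaining f = e^(−kτ) = e^(−0.019804×49) ≈ 0.3789.
At steady state, accumulation factor R = 1/(1 − e^(−kτ)) ≈ 1.6100.
Single-dose peak C₀ = D/Vd = 286/166 ≈ 1.723 μg/mL.
Cmax,ss = C₀/(1 − f) ≈ 1.723/0.6211 ≈ 2.774 μg/mL.
Steady-state trough Cmin,ss = Cmax,ss·f ≈ 2.774 × 0.3789 ≈ 1.051 μg/mL.
Trough 1.1 μg/mL vs MEC 1 μg/mL: adequate.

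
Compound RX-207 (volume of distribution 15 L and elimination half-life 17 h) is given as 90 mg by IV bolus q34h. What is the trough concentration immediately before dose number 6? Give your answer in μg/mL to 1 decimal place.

2.0 μg/mL

f = (1/2)^(τ/t½) = (1/2)^(34/17) ≈ 0.2500.
C₀ = D/Vd = 90/15 ≈ 6.000 μg/mL.
Before the 6th dose, 5 doses have been given. Superposition: Cmin = C₀·(f + f² + … + f^5).
≈ 6.000 × (0.2500 + 0.0625 + 0.0156 + 0.0039 + 0.0010) ≈ 6.000 × 0.3330 ≈ 1.998 μg/mL.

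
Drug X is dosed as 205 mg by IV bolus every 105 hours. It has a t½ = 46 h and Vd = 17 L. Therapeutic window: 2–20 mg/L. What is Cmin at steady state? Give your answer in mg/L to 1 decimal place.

k = ln2/t½ = ln2/46 ≈ 0.015068 h⁻¹; fraction remaining f = e^(−kτ) = e^(−0.015068×105) ≈ 0.2055.
Accumulation ratio R = 1/(1 − f) ≈ 1/0.7945 ≈ 1.2587.
Each bolus raises the concentration by D/Vd = 205/17 ≈ 12.059 mg/L.
Steady-state peak Cmax,ss = C₀·R ≈ 12.059 × 1.2587 ≈ 15.179 mg/L.
Steady-state trough Cmin,ss = Cmax,ss·f ≈ 15.179 × 0.2055 ≈ 3.119 mg/L.
Trough 3.1 mg/L vs MEC 2 mg/L: adequate.

3.1 mg/L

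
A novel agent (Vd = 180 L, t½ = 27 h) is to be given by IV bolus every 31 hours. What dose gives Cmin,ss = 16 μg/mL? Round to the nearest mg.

3503 mg

τ/t½ = 31/27 ≈ 1.1481, so f = (1/2)^(31/27) ≈ 0.451204.
Cmin,ss = (D/Vd)·f/(1−f), so D = Cmin,ss·Vd·(1−f)/f.
D = 16 × 180 × (1−f)/f ≈ 16 × 180 × 1.21629 ≈ 3502.92 mg.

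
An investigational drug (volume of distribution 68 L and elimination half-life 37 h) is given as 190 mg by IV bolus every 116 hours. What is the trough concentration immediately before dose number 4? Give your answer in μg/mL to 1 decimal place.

0.4 μg/mL

f = (1/2)^(τ/t½) = (1/2)^(116/37) ≈ 0.1138.
C₀ = D/Vd = 190/68 ≈ 2.794 μg/mL.
Before the 4th dose, 3 doses have been given. Superposition: Cmin = C₀·(f + f² + … + f^3).
≈ 2.794 × (0.1138 + 0.0130 + 0.0015) ≈ 2.794 × 0.1283 ≈ 0.358 μg/mL.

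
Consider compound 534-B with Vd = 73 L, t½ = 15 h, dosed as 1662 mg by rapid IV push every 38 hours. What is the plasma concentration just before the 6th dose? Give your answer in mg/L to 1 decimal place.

4.8 mg/L

f = (1/2)^(τ/t½) = (1/2)^(38/15) ≈ 0.1727.
C₀ = D/Vd = 1662/73 ≈ 22.767 mg/L.
Before the 6th dose, 5 doses have been given. Superposition: Cmin = C₀·(f + f² + … + f^5).
≈ 22.767 × (0.1727 + 0.0298 + 0.0052 + 0.0009 + 0.0002) ≈ 22.767 × 0.2088 ≈ 4.754 mg/L.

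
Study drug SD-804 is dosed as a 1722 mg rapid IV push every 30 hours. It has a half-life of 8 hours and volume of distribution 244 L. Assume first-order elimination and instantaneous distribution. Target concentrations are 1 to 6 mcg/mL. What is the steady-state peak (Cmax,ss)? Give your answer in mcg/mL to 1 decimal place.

k = ln2/t½ = ln2/8 ≈ 0.086643 h⁻¹; fraction remaining f = e^(−kτ) = e^(−0.086643×30) ≈ 0.0743.
At steady state, accumulation factor R = 1/(1 − e^(−kτ)) ≈ 1.0803.
Single-dose peak C₀ = D/Vd = 1722/244 ≈ 7.057 mcg/mL.
Steady-state peak Cmax,ss = C₀·R ≈ 7.057 × 1.0803 ≈ 7.624 mcg/mL.
Peak 7.6 mcg/mL vs MTC 6 mcg/mL: exceeds toxic threshold.

7.6 mcg/mL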